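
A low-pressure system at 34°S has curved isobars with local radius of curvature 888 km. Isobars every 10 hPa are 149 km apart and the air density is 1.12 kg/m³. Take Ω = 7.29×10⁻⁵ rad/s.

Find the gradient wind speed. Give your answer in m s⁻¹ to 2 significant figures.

Coriolis parameter at 34°S:
f = 2Ω sin φ = 2 × 7.29×10⁻⁵ × sin 34° = 8.15×10⁻⁵ s⁻¹
Pressure gradient: |∂P/∂n| = 1000 Pa / 149000 m = 6.71×10⁻³ Pa/m
Geostrophic speed: V_g = |∂P/∂n|/(fρ) = 6.71×10⁻³/(8.15×10⁻⁵ × 1.12) = 73.5 m/s
Around a low, centrifugal force acts outward with Coriolis, so pressure-gradient force balances both:
(1/ρ)|∂P/∂n| = fV + V²/R  →  V² + fR·V − fR·V_g = 0
With fR = 8.15×10⁻⁵ × 888×10³ m = 72.4 m/s:
V = [−fR + √((fR)² + 4 fR V_g)]/2 = [−72.4 + √(72.4² + 4×72.4×73.5)]/2 = 45.2 m/s
Subgeostrophic (V < V_g = 73.5 m/s), as expected around a low.

45 m s⁻¹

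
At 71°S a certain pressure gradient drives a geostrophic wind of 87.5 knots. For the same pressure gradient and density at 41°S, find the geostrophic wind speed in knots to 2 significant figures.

130 knots

With the same pressure gradient and density, V_g ∝ 1/f ∝ 1/sin φ.
V₂ = V₁ · sin φ₁ / sin φ₂ = 87.5 × sin 71° / sin 41°
V₂ = 87.5 × 0.9455/0.6561 = 130 knots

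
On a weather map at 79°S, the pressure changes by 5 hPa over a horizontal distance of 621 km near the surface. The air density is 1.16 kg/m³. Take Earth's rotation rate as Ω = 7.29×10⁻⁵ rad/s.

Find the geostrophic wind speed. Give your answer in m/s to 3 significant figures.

4.85 m/s

Coriolis parameter at 79°S:
f = 2Ω sin φ = 2 × 7.29×10⁻⁵ × sin 79° = 1.43×10⁻⁴ s⁻¹
Pressure gradient: |∂P/∂n| = 500 Pa / 621000 m = 8.05×10⁻⁴ Pa/m
Geostrophic balance (pressure-gradient force = Coriolis force):
V_g = (1/(fρ)) |∂P/∂n| = 8.05×10⁻⁴ / (1.43×10⁻⁴ × 1.16) = 4.85 m/s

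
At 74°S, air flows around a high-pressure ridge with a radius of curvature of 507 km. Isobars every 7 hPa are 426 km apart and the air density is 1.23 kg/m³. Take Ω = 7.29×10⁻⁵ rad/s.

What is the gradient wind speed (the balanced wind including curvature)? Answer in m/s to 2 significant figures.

Coriolis parameter at 74°S:
f = 2Ω sin φ = 2 × 7.29×10⁻⁵ × sin 74° = 1.40×10⁻⁴ s⁻¹
Pressure gradient: |∂P/∂n| = 700 Pa / 426000 m = 1.64×10⁻³ Pa/m
Geostrophic speed: V_g = |∂P/∂n|/(fρ) = 1.64×10⁻³/(1.40×10⁻⁴ × 1.23) = 9.53 m/s
Around a high, pressure-gradient force acts outward with centrifugal, so Coriolis balances both:
fV = (1/ρ)|∂P/∂n| + V²/R  →  V² − fR·V + fR·V_g = 0
With fR = 1.40×10⁻⁴ × 507×10³ m = 71.1 m/s:
V = [fR − √((fR)² − 4 fR V_g)]/2 = [71.1 − √(71.1² − 4×71.1×9.53)]/2 = 11.3 m/s
Supergeostrophic (V > V_g = 9.53 m/s), as expected around a high.

11 m/s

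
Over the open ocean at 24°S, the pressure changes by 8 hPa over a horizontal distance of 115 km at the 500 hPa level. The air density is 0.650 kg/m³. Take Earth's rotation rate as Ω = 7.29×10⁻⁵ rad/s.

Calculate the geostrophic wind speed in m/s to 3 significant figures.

Coriolis parameter at 24°S:
f = 2Ω sin φ = 2 × 7.29×10⁻⁵ × sin 24° = 5.93×10⁻⁵ s⁻¹
Pressure gradient: |∂P/∂n| = 800 Pa / 115000 m = 6.96×10⁻³ Pa/m
Geostrophic balance (pressure-gradient force = Coriolis force):
V_g = (1/(fρ)) |∂P/∂n| = 6.96×10⁻³ / (5.93×10⁻⁵ × 0.650) = 180 m/s

180 m/s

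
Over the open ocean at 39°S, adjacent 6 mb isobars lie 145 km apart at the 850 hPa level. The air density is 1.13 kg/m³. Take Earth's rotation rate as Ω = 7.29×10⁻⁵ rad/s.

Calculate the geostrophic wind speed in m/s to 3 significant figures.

39.9 m/s

Coriolis parameter at 39°S:
f = 2Ω sin φ = 2 × 7.29×10⁻⁵ × sin 39° = 9.18×10⁻⁵ s⁻¹
Pressure gradient: |∂P/∂n| = 600 Pa / 145000 m = 4.14×10⁻³ Pa/m
Geostrophic balance (pressure-gradient force = Coriolis force):
V_g = (1/(fρ)) |∂P/∂n| = 4.14×10⁻³ / (9.18×10⁻⁵ × 1.13) = 39.9 m/s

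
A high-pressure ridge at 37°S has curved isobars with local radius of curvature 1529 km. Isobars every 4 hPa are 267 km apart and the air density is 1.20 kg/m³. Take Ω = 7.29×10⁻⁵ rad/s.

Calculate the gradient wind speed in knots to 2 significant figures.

Coriolis parameter at 37°S:
f = 2Ω sin φ = 2 × 7.29×10⁻⁵ × sin 37° = 8.77×10⁻⁵ s⁻¹
Pressure gradient: |∂P/∂n| = 400 Pa / 267000 m = 1.50×10⁻³ Pa/m
Geostrophic speed: V_g = |∂P/∂n|/(fρ) = 1.50×10⁻³/(8.77×10⁻⁵ × 1.20) = 14.2 m/s
Around a high, pressure-gradient force acts outward with centrifugal, so Coriolis balances both:
fV = (1/ρ)|∂P/∂n| + V²/R  →  V² − fR·V + fR·V_g = 0
With fR = 8.77×10⁻⁵ × 1529×10³ m = 134 m/s:
V = [fR − √((fR)² − 4 fR V_g)]/2 = [134 − √(134² − 4×134×14.2)]/2 = 16.2 m/s
Supergeostrophic (V > V_g = 14.2 m/s), as expected around a high.
Converting: 16.2 m/s × 1.944 = 31 knots

31 knots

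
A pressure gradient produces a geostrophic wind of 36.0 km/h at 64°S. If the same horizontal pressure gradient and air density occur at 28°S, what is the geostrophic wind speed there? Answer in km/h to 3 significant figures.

With the same pressure gradient and density, V_g ∝ 1/f ∝ 1/sin φ.
V₂ = V₁ · sin φ₁ / sin φ₂ = 36.0 × sin 64° / sin 28°
V₂ = 36.0 × 0.8988/0.4695 = 68.9 km/h

68.9 km/h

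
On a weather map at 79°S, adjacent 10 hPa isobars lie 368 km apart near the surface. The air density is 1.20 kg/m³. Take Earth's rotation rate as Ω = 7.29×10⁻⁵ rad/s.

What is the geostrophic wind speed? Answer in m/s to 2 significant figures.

16 m/s

Coriolis parameter at 79°S:
f = 2Ω sin φ = 2 × 7.29×10⁻⁵ × sin 79° = 1.43×10⁻⁴ s⁻¹
Pressure gradient: |∂P/∂n| = 1000 Pa / 368000 m = 2.72×10⁻³ Pa/m
Geostrophic balance (pressure-gradient force = Coriolis force):
V_g = (1/(fρ)) |∂P/∂n| = 2.72×10⁻³ / (1.43×10⁻⁴ × 1.20) = 15.8 m/s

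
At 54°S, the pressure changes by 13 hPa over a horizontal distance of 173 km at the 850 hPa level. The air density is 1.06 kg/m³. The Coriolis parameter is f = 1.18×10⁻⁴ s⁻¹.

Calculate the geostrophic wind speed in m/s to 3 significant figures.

Pressure gradient: |∂P/∂n| = 1300 Pa / 173000 m = 7.51×10⁻³ Pa/m
Geostrophic balance (pressure-gradient force = Coriolis force):
V_g = (1/(fρ)) |∂P/∂n| = 7.51×10⁻³ / (1.18×10⁻⁴ × 1.06) = 60.1 m/s

60.1 m/s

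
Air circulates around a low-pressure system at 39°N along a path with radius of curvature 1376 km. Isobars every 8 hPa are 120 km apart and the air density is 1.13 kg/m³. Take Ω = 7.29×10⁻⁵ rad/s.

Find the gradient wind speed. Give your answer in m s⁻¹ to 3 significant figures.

46.9 m s⁻¹

Coriolis parameter at 39°N:
f = 2Ω sin φ = 2 × 7.29×10⁻⁵ × sin 39° = 9.18×10⁻⁵ s⁻¹
Pressure gradient: |∂P/∂n| = 800 Pa / 120000 m = 6.67×10⁻³ Pa/m
Geostrophic speed: V_g = |∂P/∂n|/(fρ) = 6.67×10⁻³/(9.18×10⁻⁵ × 1.13) = 64.3 m/s
Around a low, centrifugal force acts outward with Coriolis, so pressure-gradient force balances both:
(1/ρ)|∂P/∂n| = fV + V²/R  →  V² + fR·V − fR·V_g = 0
With fR = 9.18×10⁻⁵ × 1376×10³ m = 126 m/s:
V = [−fR + √((fR)² + 4 fR V_g)]/2 = [−126 + √(126² + 4×126×64.3)]/2 = 46.9 m/s
Subgeostrophic (V < V_g = 64.3 m/s), as expected around a low.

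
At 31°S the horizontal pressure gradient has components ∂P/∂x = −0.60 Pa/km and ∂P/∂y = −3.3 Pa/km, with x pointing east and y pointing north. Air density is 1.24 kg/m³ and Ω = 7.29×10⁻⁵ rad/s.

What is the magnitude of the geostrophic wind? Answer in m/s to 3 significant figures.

36.0 m/s

Coriolis parameter at 31°S:
f = 2Ω sin φ = 2 × 7.29×10⁻⁵ × sin 31° = 7.51×10⁻⁵ s⁻¹
In the Southern Hemisphere f is negative: f = −7.51×10⁻⁵ s⁻¹.
Component geostrophic relations (x east, y north):
u_g = −(1/(fρ)) ∂P/∂y,  v_g = (1/(fρ)) ∂P/∂x
u_g = −(−3.3×10⁻³)/(−7.51×10⁻⁵ × 1.24) = −35.4 m/s;  v_g = (−0.60×10⁻³)/(−7.51×10⁻⁵ × 1.24) = 6.44 m/s
|V_g| = √(u_g² + v_g²) = 36.0 m/s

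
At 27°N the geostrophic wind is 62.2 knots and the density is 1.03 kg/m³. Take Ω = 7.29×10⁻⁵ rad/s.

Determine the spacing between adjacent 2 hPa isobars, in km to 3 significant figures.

91.7 km

Coriolis parameter at 27°N:
f = 2Ω sin φ = 2 × 7.29×10⁻⁵ × sin 27° = 6.62×10⁻⁵ s⁻¹
Wind speed in SI: 62.2 knots = 32.0 m/s
Geostrophic balance rearranged: |∂P/∂n| = f ρ V_g
|∂P/∂n| = 6.62×10⁻⁵ × 1.03 × 32.0 = 2.18×10⁻³ Pa/m
Isobar spacing: Δn = ΔP/|∂P/∂n| = 200 Pa / 2.18×10⁻³ Pa/m = 91677 m ≈ 91.7 km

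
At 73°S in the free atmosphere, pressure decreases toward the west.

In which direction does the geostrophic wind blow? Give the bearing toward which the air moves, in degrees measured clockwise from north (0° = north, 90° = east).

180°

The pressure-gradient force points toward the west (bearing 270°).
Geostrophic balance: in the Southern Hemisphere the Coriolis force deflects motion to the left, so the geostrophic wind blows 90° to the left of the pressure-gradient force (low pressure on the right).
Rotating 270° by 90° counterclockwise gives 180° — the wind blows toward the south.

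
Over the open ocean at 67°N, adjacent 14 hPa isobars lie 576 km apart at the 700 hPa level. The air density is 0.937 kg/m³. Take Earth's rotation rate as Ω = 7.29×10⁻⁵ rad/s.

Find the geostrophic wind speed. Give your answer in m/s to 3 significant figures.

19.3 m/s

Coriolis parameter at 67°N:
f = 2Ω sin φ = 2 × 7.29×10⁻⁵ × sin 67° = 1.34×10⁻⁴ s⁻¹
Pressure gradient: |∂P/∂n| = 1400 Pa / 576000 m = 2.43×10⁻³ Pa/m
Geostrophic balance (pressure-gradient force = Coriolis force):
V_g = (1/(fρ)) |∂P/∂n| = 2.43×10⁻³ / (1.34×10⁻⁴ × 0.937) = 19.3 m/s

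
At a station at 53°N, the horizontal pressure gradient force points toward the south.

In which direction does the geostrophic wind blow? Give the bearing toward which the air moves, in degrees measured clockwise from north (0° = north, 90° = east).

The pressure-gradient force points toward the south (bearing 180°).
Geostrophic balance: in the Northern Hemisphere the Coriolis force deflects motion to the right, so the geostrophic wind blows 90° to the right of the pressure-gradient force (low pressure on the left).
Rotating 180° by 90° clockwise gives 270° — the wind blows toward the west.

270°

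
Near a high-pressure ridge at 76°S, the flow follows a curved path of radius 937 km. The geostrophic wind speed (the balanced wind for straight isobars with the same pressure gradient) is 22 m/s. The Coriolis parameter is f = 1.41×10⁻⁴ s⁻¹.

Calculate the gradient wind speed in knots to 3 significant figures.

54.2 knots

Around a high, pressure-gradient force acts outward with centrifugal, so Coriolis balances both:
fV = (1/ρ)|∂P/∂n| + V²/R  →  V² − fR·V + fR·V_g = 0
With fR = 1.41×10⁻⁴ × 937×10³ m = 132 m/s:
V = [fR − √((fR)² − 4 fR V_g)]/2 = [132 − √(132² − 4×132×22)]/2 = 27.9 m/s
Supergeostrophic (V > V_g = 22 m/s), as expected around a high.
Converting: 27.9 m/s × 1.944 = 54.2 knots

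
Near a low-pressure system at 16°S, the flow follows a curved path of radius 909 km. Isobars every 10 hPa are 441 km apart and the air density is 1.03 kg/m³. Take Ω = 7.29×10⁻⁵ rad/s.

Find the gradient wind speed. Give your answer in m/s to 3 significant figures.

Coriolis parameter at 16°S:
f = 2Ω sin φ = 2 × 7.29×10⁻⁵ × sin 16° = 4.02×10⁻⁵ s⁻¹
Pressure gradient: |∂P/∂n| = 1000 Pa / 441000 m = 2.27×10⁻³ Pa/m
Geostrophic speed: V_g = |∂P/∂n|/(fρ) = 2.27×10⁻³/(4.02×10⁻⁵ × 1.03) = 54.8 m/s
Around a low, centrifugal force acts outward with Coriolis, so pressure-gradient force balances both:
(1/ρ)|∂P/∂n| = fV + V²/R  →  V² + fR·V − fR·V_g = 0
With fR = 4.02×10⁻⁵ × 909×10³ m = 36.5 m/s:
V = [−fR + √((fR)² + 4 fR V_g)]/2 = [−36.5 + √(36.5² + 4×36.5×54.8)]/2 = 30.1 m/s
Subgeostrophic (V < V_g = 54.8 m/s), as expected around a low.

30.1 m/s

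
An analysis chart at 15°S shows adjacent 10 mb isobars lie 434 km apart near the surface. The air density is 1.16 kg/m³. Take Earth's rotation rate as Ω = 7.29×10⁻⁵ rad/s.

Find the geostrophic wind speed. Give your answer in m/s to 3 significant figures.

Coriolis parameter at 15°S:
f = 2Ω sin φ = 2 × 7.29×10⁻⁵ × sin 15° = 3.77×10⁻⁵ s⁻¹
Pressure gradient: |∂P/∂n| = 1000 Pa / 434000 m = 2.30×10⁻³ Pa/m
Geostrophic balance (pressure-gradient force = Coriolis force):
V_g = (1/(fρ)) |∂P/∂n| = 2.30×10⁻³ / (3.77×10⁻⁵ × 1.16) = 52.6 m/s

52.6 m/s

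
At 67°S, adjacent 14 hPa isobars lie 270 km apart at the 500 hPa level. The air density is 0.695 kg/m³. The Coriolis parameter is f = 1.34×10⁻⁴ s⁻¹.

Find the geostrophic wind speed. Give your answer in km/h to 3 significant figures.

200 km/h

Pressure gradient: |∂P/∂n| = 1400 Pa / 270000 m = 5.19×10⁻³ Pa/m
Geostrophic balance (pressure-gradient force = Coriolis force):
V_g = (1/(fρ)) |∂P/∂n| = 5.19×10⁻³ / (1.34×10⁻⁴ × 0.695) = 55.7 m/s
Converting: 55.7 m/s × 3.6 = 200 km/h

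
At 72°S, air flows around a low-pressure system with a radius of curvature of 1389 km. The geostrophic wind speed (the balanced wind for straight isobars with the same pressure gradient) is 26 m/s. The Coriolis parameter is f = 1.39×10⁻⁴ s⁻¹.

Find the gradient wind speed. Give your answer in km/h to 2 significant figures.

Around a low, centrifugal force acts outward with Coriolis, so pressure-gradient force balances both:
(1/ρ)|∂P/∂n| = fV + V²/R  →  V² + fR·V − fR·V_g = 0
With fR = 1.39×10⁻⁴ × 1389×10³ m = 193 m/s:
V = [−fR + √((fR)² + 4 fR V_g)]/2 = [−193 + √(193² + 4×193×26)]/2 = 23.2 m/s
Subgeostrophic (V < V_g = 26 m/s), as expected around a low.
Converting: 23.2 m/s × 3.6 = 84 km/h

84 km/h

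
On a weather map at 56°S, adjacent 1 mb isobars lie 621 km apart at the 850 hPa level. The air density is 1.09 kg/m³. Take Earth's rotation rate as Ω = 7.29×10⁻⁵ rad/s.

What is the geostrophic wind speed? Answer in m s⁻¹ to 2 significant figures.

1.2 m s⁻¹

Coriolis parameter at 56°S:
f = 2Ω sin φ = 2 × 7.29×10⁻⁵ × sin 56° = 1.21×10⁻⁴ s⁻¹
Pressure gradient: |∂P/∂n| = 100 Pa / 621000 m = 1.61×10⁻⁴ Pa/m
Geostrophic balance (pressure-gradient force = Coriolis force):
V_g = (1/(fρ)) |∂P/∂n| = 1.61×10⁻⁴ / (1.21×10⁻⁴ × 1.09) = 1.22 m/s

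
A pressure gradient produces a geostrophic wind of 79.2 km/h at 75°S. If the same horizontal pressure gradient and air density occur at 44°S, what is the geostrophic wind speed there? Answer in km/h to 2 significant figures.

With the same pressure gradient and density, V_g ∝ 1/f ∝ 1/sin φ.
V₂ = V₁ · sin φ₁ / sin φ₂ = 79.2 × sin 75° / sin 44°
V₂ = 79.2 × 0.9659/0.6947 = 110 km/h

110 km/h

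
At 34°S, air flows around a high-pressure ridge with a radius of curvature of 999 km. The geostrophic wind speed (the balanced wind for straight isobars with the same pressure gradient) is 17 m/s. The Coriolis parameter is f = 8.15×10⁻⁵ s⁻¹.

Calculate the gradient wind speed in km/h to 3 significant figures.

87.1 km/h

Around a high, pressure-gradient force acts outward with centrifugal, so Coriolis balances both:
fV = (1/ρ)|∂P/∂n| + V²/R  →  V² − fR·V + fR·V_g = 0
With fR = 8.15×10⁻⁵ × 999×10³ m = 81.4 m/s:
V = [fR − √((fR)² − 4 fR V_g)]/2 = [81.4 − √(81.4² − 4×81.4×17)]/2 = 24.2 m/s
Supergeostrophic (V > V_g = 17 m/s), as expected around a high.
Converting: 24.2 m/s × 3.6 = 87.1 km/h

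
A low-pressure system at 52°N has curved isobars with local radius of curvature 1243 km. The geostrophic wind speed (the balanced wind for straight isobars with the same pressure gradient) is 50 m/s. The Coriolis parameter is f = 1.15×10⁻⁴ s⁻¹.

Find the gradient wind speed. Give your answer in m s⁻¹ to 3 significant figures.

39.2 m s⁻¹

Around a low, centrifugal force acts outward with Coriolis, so pressure-gradient force balances both:
(1/ρ)|∂P/∂n| = fV + V²/R  →  V² + fR·V − fR·V_g = 0
With fR = 1.15×10⁻⁴ × 1243×10³ m = 143 m/s:
V = [−fR + √((fR)² + 4 fR V_g)]/2 = [−143 + √(143² + 4×143×50)]/2 = 39.2 m/s
Subgeostrophic (V < V_g = 50 m/s), as expected around a low.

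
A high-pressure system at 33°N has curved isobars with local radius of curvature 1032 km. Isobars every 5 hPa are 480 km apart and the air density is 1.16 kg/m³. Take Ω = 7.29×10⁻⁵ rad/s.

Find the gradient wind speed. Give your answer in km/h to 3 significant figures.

48.8 km/h

Coriolis parameter at 33°N:
f = 2Ω sin φ = 2 × 7.29×10⁻⁵ × sin 33° = 7.94×10⁻⁵ s⁻¹
Pressure gradient: |∂P/∂n| = 500 Pa / 480000 m = 1.04×10⁻³ Pa/m
Geostrophic speed: V_g = |∂P/∂n|/(fρ) = 1.04×10⁻³/(7.94×10⁻⁵ × 1.16) = 11.3 m/s
Around a high, pressure-gradient force acts outward with centrifugal, so Coriolis balances both:
fV = (1/ρ)|∂P/∂n| + V²/R  →  V² − fR·V + fR·V_g = 0
With fR = 7.94×10⁻⁵ × 1032×10³ m = 81.9 m/s:
V = [fR − √((fR)² − 4 fR V_g)]/2 = [81.9 − √(81.9² − 4×81.9×11.3)]/2 = 13.5 m/s
Supergeostrophic (V > V_g = 11.3 m/s), as expected around a high.
Converting: 13.5 m/s × 3.6 = 48.8 km/h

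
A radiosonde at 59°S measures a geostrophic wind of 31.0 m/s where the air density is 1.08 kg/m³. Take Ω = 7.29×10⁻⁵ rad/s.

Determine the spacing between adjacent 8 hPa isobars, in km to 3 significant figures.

Coriolis parameter at 59°S:
f = 2Ω sin φ = 2 × 7.29×10⁻⁵ × sin 59° = 1.25×10⁻⁴ s⁻¹
Geostrophic balance rearranged: |∂P/∂n| = f ρ V_g
|∂P/∂n| = 1.25×10⁻⁴ × 1.08 × 31.0 = 4.18×10⁻³ Pa/m
Isobar spacing: Δn = ΔP/|∂P/∂n| = 800 Pa / 4.18×10⁻³ Pa/m = 191197 m ≈ 191 km

191 km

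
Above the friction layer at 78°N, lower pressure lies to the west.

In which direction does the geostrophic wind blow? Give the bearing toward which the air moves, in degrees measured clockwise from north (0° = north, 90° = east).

The pressure-gradient force points toward the west (bearing 270°).
Geostrophic balance: in the Northern Hemisphere the Coriolis force deflects motion to the right, so the geostrophic wind blows 90° to the right of the pressure-gradient force (low pressure on the left).
Rotating 270° by 90° clockwise gives 000° — the wind blows toward the north.

000°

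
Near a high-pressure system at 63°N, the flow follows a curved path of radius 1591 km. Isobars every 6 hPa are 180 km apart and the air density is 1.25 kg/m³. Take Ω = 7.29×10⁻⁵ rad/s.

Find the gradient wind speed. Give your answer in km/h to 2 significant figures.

83 km/h

Coriolis parameter at 63°N:
f = 2Ω sin φ = 2 × 7.29×10⁻⁵ × sin 63° = 1.30×10⁻⁴ s⁻¹
Pressure gradient: |∂P/∂n| = 600 Pa / 180000 m = 3.33×10⁻³ Pa/m
Geostrophic speed: V_g = |∂P/∂n|/(fρ) = 3.33×10⁻³/(1.30×10⁻⁴ × 1.25) = 20.5 m/s
Around a high, pressure-gradient force acts outward with centrifugal, so Coriolis balances both:
fV = (1/ρ)|∂P/∂n| + V²/R  →  V² − fR·V + fR·V_g = 0
With fR = 1.30×10⁻⁴ × 1591×10³ m = 207 m/s:
V = [fR − √((fR)² − 4 fR V_g)]/2 = [207 − √(207² − 4×207×20.5)]/2 = 23.1 m/s
Supergeostrophic (V > V_g = 20.5 m/s), as expected around a high.
Converting: 23.1 m/s × 3.6 = 83 km/h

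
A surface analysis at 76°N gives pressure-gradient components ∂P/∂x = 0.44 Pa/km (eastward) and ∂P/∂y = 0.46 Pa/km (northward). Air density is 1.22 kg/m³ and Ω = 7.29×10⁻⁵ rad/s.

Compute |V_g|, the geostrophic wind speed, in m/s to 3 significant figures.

Coriolis parameter at 76°N:
f = 2Ω sin φ = 2 × 7.29×10⁻⁵ × sin 76° = 1.41×10⁻⁴ s⁻¹
Component geostrophic relations (x east, y north):
u_g = −(1/(fρ)) ∂P/∂y,  v_g = (1/(fρ)) ∂P/∂x
u_g = −(0.46×10⁻³)/(1.41×10⁻⁴ × 1.22) = −2.67 m/s;  v_g = (0.44×10⁻³)/(1.41×10⁻⁴ × 1.22) = 2.55 m/s
|V_g| = √(u_g² + v_g²) = 3.69 m/s

3.69 m/s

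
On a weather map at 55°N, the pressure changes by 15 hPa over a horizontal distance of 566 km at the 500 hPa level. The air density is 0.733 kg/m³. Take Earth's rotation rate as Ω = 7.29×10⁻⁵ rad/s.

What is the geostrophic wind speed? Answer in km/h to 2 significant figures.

110 km/h

Coriolis parameter at 55°N:
f = 2Ω sin φ = 2 × 7.29×10⁻⁵ × sin 55° = 1.19×10⁻⁴ s⁻¹
Pressure gradient: |∂P/∂n| = 1500 Pa / 566000 m = 2.65×10⁻³ Pa/m
Geostrophic balance (pressure-gradient force = Coriolis force):
V_g = (1/(fρ)) |∂P/∂n| = 2.65×10⁻³ / (1.19×10⁻⁴ × 0.733) = 30.3 m/s
Converting: 30.3 m/s × 3.6 = 110 km/h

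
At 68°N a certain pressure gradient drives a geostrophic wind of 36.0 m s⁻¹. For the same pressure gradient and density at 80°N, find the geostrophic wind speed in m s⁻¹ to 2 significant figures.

34 m s⁻¹

With the same pressure gradient and density, V_g ∝ 1/f ∝ 1/sin φ.
V₂ = V₁ · sin φ₁ / sin φ₂ = 36.0 × sin 68° / sin 80°
V₂ = 36.0 × 0.9272/0.9848 = 34 m s⁻¹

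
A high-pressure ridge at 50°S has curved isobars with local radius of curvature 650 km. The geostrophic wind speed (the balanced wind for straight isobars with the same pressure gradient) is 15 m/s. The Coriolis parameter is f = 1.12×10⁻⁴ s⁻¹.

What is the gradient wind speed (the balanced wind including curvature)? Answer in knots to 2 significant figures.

41 knots

Around a high, pressure-gradient force acts outward with centrifugal, so Coriolis balances both:
fV = (1/ρ)|∂P/∂n| + V²/R  →  V² − fR·V + fR·V_g = 0
With fR = 1.12×10⁻⁴ × 650×10³ m = 72.8 m/s:
V = [fR − √((fR)² − 4 fR V_g)]/2 = [72.8 − √(72.8² − 4×72.8×15)]/2 = 21.1 m/s
Supergeostrophic (V > V_g = 15 m/s), as expected around a high.
Converting: 21.1 m/s × 1.944 = 41 knots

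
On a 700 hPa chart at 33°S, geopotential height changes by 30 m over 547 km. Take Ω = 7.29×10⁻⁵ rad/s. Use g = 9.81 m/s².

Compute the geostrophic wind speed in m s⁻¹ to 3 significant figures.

Coriolis parameter at 33°S:
f = 2Ω sin φ = 2 × 7.29×10⁻⁵ × sin 33° = 7.94×10⁻⁵ s⁻¹
Height gradient: |∂Z/∂n| = 30 m / 547000 m = 5.48×10⁻⁵
On a pressure surface, geostrophic balance gives V_g = (g/f)|∂Z/∂n|:
V_g = 9.81 × 5.48×10⁻⁵ / 7.94×10⁻⁵ = 6.78 m/s

6.78 m s⁻¹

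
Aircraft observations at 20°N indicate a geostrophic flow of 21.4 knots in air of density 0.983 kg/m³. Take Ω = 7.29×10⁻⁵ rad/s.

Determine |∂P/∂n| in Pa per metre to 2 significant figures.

Coriolis parameter at 20°N:
f = 2Ω sin φ = 2 × 7.29×10⁻⁵ × sin 20° = 4.99×10⁻⁵ s⁻¹
Wind speed in SI: 21.4 knots = 11.0 m/s
Geostrophic balance rearranged: |∂P/∂n| = f ρ V_g
|∂P/∂n| = 4.99×10⁻⁵ × 0.983 × 11.0 = 5.40×10⁻⁴ Pa/m

5.4×10⁻⁴ Pa/m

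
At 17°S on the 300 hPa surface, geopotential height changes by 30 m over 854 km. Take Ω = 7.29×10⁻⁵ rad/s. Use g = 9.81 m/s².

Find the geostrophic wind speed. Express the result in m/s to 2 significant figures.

8.1 m/s

Coriolis parameter at 17°S:
f = 2Ω sin φ = 2 × 7.29×10⁻⁵ × sin 17° = 4.26×10⁻⁵ s⁻¹
Height gradient: |∂Z/∂n| = 30 m / 854000 m = 3.51×10⁻⁵
On a pressure surface, geostrophic balance gives V_g = (g/f)|∂Z/∂n|:
V_g = 9.81 × 3.51×10⁻⁵ / 4.26×10⁻⁵ = 8.08 m/s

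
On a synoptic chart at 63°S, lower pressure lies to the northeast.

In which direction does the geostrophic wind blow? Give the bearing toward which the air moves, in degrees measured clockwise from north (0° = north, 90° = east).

315°

The pressure-gradient force points toward the northeast (bearing 045°).
Geostrophic balance: in the Southern Hemisphere the Coriolis force deflects motion to the left, so the geostrophic wind blows 90° to the left of the pressure-gradient force (low pressure on the right).
Rotating 045° by 90° counterclockwise gives 315° — the wind blows toward the northwest.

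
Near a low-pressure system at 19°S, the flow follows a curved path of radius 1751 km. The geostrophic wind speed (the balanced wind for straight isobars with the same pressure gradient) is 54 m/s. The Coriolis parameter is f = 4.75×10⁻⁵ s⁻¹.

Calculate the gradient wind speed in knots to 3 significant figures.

72.5 knots

Around a low, centrifugal force acts outward with Coriolis, so pressure-gradient force balances both:
(1/ρ)|∂P/∂n| = fV + V²/R  →  V² + fR·V − fR·V_g = 0
With fR = 4.75×10⁻⁵ × 1751×10³ m = 83.2 m/s:
V = [−fR + √((fR)² + 4 fR V_g)]/2 = [−83.2 + √(83.2² + 4×83.2×54)]/2 = 37.3 m/s
Subgeostrophic (V < V_g = 54 m/s), as expected around a low.
Converting: 37.3 m/s × 1.944 = 72.5 knots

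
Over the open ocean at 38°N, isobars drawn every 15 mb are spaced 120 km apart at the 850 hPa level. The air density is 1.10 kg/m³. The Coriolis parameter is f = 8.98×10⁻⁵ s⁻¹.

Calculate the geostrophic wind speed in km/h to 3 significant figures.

Pressure gradient: |∂P/∂n| = 1500 Pa / 120000 m = 1.25×10⁻² Pa/m
Geostrophic balance (pressure-gradient force = Coriolis force):
V_g = (1/(fρ)) |∂P/∂n| = 1.25×10⁻² / (8.98×10⁻⁵ × 1.10) = 127 m/s
Converting: 127 m/s × 3.6 = 456 km/h

456 km/h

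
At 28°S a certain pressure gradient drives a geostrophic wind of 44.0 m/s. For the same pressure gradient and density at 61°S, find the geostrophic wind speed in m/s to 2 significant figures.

With the same pressure gradient and density, V_g ∝ 1/f ∝ 1/sin φ.
V₂ = V₁ · sin φ₁ / sin φ₂ = 44.0 × sin 28° / sin 61°
V₂ = 44.0 × 0.4695/0.8746 = 24 m/s

24 m/s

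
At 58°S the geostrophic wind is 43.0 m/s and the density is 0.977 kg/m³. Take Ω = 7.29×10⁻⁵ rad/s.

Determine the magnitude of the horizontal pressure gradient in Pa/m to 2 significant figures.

Coriolis parameter at 58°S:
f = 2Ω sin φ = 2 × 7.29×10⁻⁵ × sin 58° = 1.24×10⁻⁴ s⁻¹
Geostrophic balance rearranged: |∂P/∂n| = f ρ V_g
|∂P/∂n| = 1.24×10⁻⁴ × 0.977 × 43.0 = 5.19×10⁻³ Pa/m

5.2×10⁻³ Pa/m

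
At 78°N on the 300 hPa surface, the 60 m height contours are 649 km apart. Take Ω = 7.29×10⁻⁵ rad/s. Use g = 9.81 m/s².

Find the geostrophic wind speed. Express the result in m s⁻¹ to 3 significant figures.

6.36 m s⁻¹

Coriolis parameter at 78°N:
f = 2Ω sin φ = 2 × 7.29×10⁻⁵ × sin 78° = 1.43×10⁻⁴ s⁻¹
Height gradient: |∂Z/∂n| = 60 m / 649000 m = 9.24×10⁻⁵
On a pressure surface, geostrophic balance gives V_g = (g/f)|∂Z/∂n|:
V_g = 9.81 × 9.24×10⁻⁵ / 1.43×10⁻⁴ = 6.36 m/s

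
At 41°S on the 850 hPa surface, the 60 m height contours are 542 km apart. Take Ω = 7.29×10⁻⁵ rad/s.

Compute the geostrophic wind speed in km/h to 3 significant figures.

Coriolis parameter at 41°S:
f = 2Ω sin φ = 2 × 7.29×10⁻⁵ × sin 41° = 9.57×10⁻⁵ s⁻¹
Height gradient: |∂Z/∂n| = 60 m / 542000 m = 1.11×10⁻⁴
On a pressure surface, geostrophic balance gives V_g = (g/f)|∂Z/∂n|:
V_g = 9.81 × 1.11×10⁻⁴ / 9.57×10⁻⁵ = 11.4 m/s
Converting: 11.4 m/s × 3.6 = 40.9 km/h

40.9 km/h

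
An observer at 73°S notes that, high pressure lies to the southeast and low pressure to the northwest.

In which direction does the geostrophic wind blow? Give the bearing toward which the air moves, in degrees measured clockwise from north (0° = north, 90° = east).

The pressure-gradient force points toward the northwest (bearing 315°).
Geostrophic balance: in the Southern Hemisphere the Coriolis force deflects motion to the left, so the geostrophic wind blows 90° to the left of the pressure-gradient force (low pressure on the right).
Rotating 315° by 90° counterclockwise gives 225° — the wind blows toward the southwest.

225°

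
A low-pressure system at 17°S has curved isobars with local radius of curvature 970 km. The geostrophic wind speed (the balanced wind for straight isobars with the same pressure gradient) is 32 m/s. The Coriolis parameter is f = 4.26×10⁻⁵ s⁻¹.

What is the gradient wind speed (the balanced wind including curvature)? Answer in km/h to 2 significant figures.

Around a low, centrifugal force acts outward with Coriolis, so pressure-gradient force balances both:
(1/ρ)|∂P/∂n| = fV + V²/R  →  V² + fR·V − fR·V_g = 0
With fR = 4.26×10⁻⁵ × 970×10³ m = 41.3 m/s:
V = [−fR + √((fR)² + 4 fR V_g)]/2 = [−41.3 + √(41.3² + 4×41.3×32)]/2 = 21.2 m/s
Subgeostrophic (V < V_g = 32 m/s), as expected around a low.
Converting: 21.2 m/s × 3.6 = 76 km/h

76 km/h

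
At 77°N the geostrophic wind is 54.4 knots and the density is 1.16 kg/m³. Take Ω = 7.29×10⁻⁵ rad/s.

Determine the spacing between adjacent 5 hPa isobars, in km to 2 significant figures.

110 km

Coriolis parameter at 77°N:
f = 2Ω sin φ = 2 × 7.29×10⁻⁵ × sin 77° = 1.42×10⁻⁴ s⁻¹
Wind speed in SI: 54.4 knots = 28.0 m/s
Geostrophic balance rearranged: |∂P/∂n| = f ρ V_g
|∂P/∂n| = 1.42×10⁻⁴ × 1.16 × 28.0 = 4.61×10⁻³ Pa/m
Isobar spacing: Δn = ΔP/|∂P/∂n| = 500 Pa / 4.61×10⁻³ Pa/m = 108416 m ≈ 110 km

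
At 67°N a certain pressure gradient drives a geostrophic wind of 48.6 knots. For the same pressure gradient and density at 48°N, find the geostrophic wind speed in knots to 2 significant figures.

With the same pressure gradient and density, V_g ∝ 1/f ∝ 1/sin φ.
V₂ = V₁ · sin φ₁ / sin φ₂ = 48.6 × sin 67° / sin 48°
V₂ = 48.6 × 0.9205/0.7431 = 60 knots

60 knots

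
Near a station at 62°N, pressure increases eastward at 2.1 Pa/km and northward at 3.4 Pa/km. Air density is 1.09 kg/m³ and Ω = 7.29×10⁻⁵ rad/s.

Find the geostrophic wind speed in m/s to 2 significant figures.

28 m/s

Coriolis parameter at 62°N:
f = 2Ω sin φ = 2 × 7.29×10⁻⁵ × sin 62° = 1.29×10⁻⁴ s⁻¹
Component geostrophic relations (x east, y north):
u_g = −(1/(fρ)) ∂P/∂y,  v_g = (1/(fρ)) ∂P/∂x
u_g = −(3.4×10⁻³)/(1.29×10⁻⁴ × 1.09) = −24.2 m/s;  v_g = (2.1×10⁻³)/(1.29×10⁻⁴ × 1.09) = 15.0 m/s
|V_g| = √(u_g² + v_g²) = 28.5 m/s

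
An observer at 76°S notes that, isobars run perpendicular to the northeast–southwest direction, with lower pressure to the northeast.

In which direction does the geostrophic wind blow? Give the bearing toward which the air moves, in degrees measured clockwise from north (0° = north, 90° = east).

315°

The pressure-gradient force points toward the northeast (bearing 045°).
Geostrophic balance: in the Southern Hemisphere the Coriolis force deflects motion to the left, so the geostrophic wind blows 90° to the left of the pressure-gradient force (low pressure on the right).
Rotating 045° by 90° counterclockwise gives 315° — the wind blows toward the northwest.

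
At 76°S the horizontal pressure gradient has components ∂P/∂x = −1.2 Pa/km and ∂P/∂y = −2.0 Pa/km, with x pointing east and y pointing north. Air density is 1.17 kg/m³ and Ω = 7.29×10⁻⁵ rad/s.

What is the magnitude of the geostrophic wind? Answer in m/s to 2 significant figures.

Coriolis parameter at 76°S:
f = 2Ω sin φ = 2 × 7.29×10⁻⁵ × sin 76° = 1.41×10⁻⁴ s⁻¹
In the Southern Hemisphere f is negative: f = −1.41×10⁻⁴ s⁻¹.
Component geostrophic relations (x east, y north):
u_g = −(1/(fρ)) ∂P/∂y,  v_g = (1/(fρ)) ∂P/∂x
u_g = −(−2.0×10⁻³)/(−1.41×10⁻⁴ × 1.17) = −12.1 m/s;  v_g = (−1.2×10⁻³)/(−1.41×10⁻⁴ × 1.17) = 7.25 m/s
|V_g| = √(u_g² + v_g²) = 14.1 m/s

14 m/s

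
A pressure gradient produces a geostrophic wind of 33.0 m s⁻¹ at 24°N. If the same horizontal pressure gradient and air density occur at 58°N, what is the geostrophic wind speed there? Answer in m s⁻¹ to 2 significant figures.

16 m s⁻¹

With the same pressure gradient and density, V_g ∝ 1/f ∝ 1/sin φ.
V₂ = V₁ · sin φ₁ / sin φ₂ = 33.0 × sin 24° / sin 58°
V₂ = 33.0 × 0.4067/0.8480 = 16 m s⁻¹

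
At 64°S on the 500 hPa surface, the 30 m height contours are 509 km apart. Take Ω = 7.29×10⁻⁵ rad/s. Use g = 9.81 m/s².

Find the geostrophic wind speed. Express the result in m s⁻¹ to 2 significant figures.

4.4 m s⁻¹

Coriolis parameter at 64°S:
f = 2Ω sin φ = 2 × 7.29×10⁻⁵ × sin 64° = 1.31×10⁻⁴ s⁻¹
Height gradient: |∂Z/∂n| = 30 m / 509000 m = 5.89×10⁻⁵
On a pressure surface, geostrophic balance gives V_g = (g/f)|∂Z/∂n|:
V_g = 9.81 × 5.89×10⁻⁵ / 1.31×10⁻⁴ = 4.41 m/s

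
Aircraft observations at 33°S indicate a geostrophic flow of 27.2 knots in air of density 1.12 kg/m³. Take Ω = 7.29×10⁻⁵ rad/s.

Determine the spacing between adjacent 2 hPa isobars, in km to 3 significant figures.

161 km

Coriolis parameter at 33°S:
f = 2Ω sin φ = 2 × 7.29×10⁻⁵ × sin 33° = 7.94×10⁻⁵ s⁻¹
Wind speed in SI: 27.2 knots = 14.0 m/s
Geostrophic balance rearranged: |∂P/∂n| = f ρ V_g
|∂P/∂n| = 7.94×10⁻⁵ × 1.12 × 14.0 = 1.24×10⁻³ Pa/m
Isobar spacing: Δn = ΔP/|∂P/∂n| = 200 Pa / 1.24×10⁻³ Pa/m = 160708 m ≈ 161 km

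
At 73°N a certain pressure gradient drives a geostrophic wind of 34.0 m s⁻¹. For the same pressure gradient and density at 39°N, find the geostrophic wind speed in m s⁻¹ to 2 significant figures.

With the same pressure gradient and density, V_g ∝ 1/f ∝ 1/sin φ.
V₂ = V₁ · sin φ₁ / sin φ₂ = 34.0 × sin 73° / sin 39°
V₂ = 34.0 × 0.9563/0.6293 = 52 m s⁻¹

52 m s⁻¹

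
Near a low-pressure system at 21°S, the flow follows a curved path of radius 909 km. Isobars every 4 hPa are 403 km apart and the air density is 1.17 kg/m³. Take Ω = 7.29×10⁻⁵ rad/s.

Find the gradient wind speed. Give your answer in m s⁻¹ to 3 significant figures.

Coriolis parameter at 21°S:
f = 2Ω sin φ = 2 × 7.29×10⁻⁵ × sin 21° = 5.23×10⁻⁵ s⁻¹
Pressure gradient: |∂P/∂n| = 400 Pa / 403000 m = 9.93×10⁻⁴ Pa/m
Geostrophic speed: V_g = |∂P/∂n|/(fρ) = 9.93×10⁻⁴/(5.23×10⁻⁵ × 1.17) = 16.2 m/s
Around a low, centrifugal force acts outward with Coriolis, so pressure-gradient force balances both:
(1/ρ)|∂P/∂n| = fV + V²/R  →  V² + fR·V − fR·V_g = 0
With fR = 5.23×10⁻⁵ × 909×10³ m = 47.5 m/s:
V = [−fR + √((fR)² + 4 fR V_g)]/2 = [−47.5 + √(47.5² + 4×47.5×16.2)]/2 = 12.8 m/s
Subgeostrophic (V < V_g = 16.2 m/s), as expected around a low.

12.8 m s⁻¹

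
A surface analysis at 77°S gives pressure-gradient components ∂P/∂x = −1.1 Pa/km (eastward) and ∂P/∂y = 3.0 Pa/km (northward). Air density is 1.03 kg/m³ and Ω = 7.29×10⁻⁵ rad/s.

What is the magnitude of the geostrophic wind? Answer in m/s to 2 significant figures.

22 m/s

Coriolis parameter at 77°S:
f = 2Ω sin φ = 2 × 7.29×10⁻⁵ × sin 77° = 1.42×10⁻⁴ s⁻¹
In the Southern Hemisphere f is negative: f = −1.42×10⁻⁴ s⁻¹.
Component geostrophic relations (x east, y north):
u_g = −(1/(fρ)) ∂P/∂y,  v_g = (1/(fρ)) ∂P/∂x
u_g = −(3.0×10⁻³)/(−1.42×10⁻⁴ × 1.03) = 20.5 m/s;  v_g = (−1.1×10⁻³)/(−1.42×10⁻⁴ × 1.03) = 7.52 m/s
|V_g| = √(u_g² + v_g²) = 21.8 m/s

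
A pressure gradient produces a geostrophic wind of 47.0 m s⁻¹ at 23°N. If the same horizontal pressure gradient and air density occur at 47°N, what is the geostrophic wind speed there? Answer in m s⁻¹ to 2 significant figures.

With the same pressure gradient and density, V_g ∝ 1/f ∝ 1/sin φ.
V₂ = V₁ · sin φ₁ / sin φ₂ = 47.0 × sin 23° / sin 47°
V₂ = 47.0 × 0.3907/0.7314 = 25 m s⁻¹

25 m s⁻¹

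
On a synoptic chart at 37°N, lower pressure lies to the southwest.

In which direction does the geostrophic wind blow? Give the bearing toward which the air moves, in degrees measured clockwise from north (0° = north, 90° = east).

The pressure-gradient force points toward the southwest (bearing 225°).
Geostrophic balance: in the Northern Hemisphere the Coriolis force deflects motion to the right, so the geostrophic wind blows 90° to the right of the pressure-gradient force (low pressure on the left).
Rotating 225° by 90° clockwise gives 315° — the wind blows toward the northwest.

315°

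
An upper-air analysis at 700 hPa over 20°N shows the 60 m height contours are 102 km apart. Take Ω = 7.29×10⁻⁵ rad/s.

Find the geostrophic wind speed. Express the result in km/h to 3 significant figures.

417 km/h

Coriolis parameter at 20°N:
f = 2Ω sin φ = 2 × 7.29×10⁻⁵ × sin 20° = 4.99×10⁻⁵ s⁻¹
Height gradient: |∂Z/∂n| = 60 m / 102000 m = 5.88×10⁻⁴
On a pressure surface, geostrophic balance gives V_g = (g/f)|∂Z/∂n|:
V_g = 9.81 × 5.88×10⁻⁴ / 4.99×10⁻⁵ = 116 m/s
Converting: 116 m/s × 3.6 = 417 km/h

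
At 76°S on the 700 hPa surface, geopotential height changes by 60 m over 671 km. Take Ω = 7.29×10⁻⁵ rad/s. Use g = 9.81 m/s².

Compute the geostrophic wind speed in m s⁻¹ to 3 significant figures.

Coriolis parameter at 76°S:
f = 2Ω sin φ = 2 × 7.29×10⁻⁵ × sin 76° = 1.41×10⁻⁴ s⁻¹
Height gradient: |∂Z/∂n| = 60 m / 671000 m = 8.94×10⁻⁵
On a pressure surface, geostrophic balance gives V_g = (g/f)|∂Z/∂n|:
V_g = 9.81 × 8.94×10⁻⁵ / 1.41×10⁻⁴ = 6.20 m/s

6.20 m s⁻¹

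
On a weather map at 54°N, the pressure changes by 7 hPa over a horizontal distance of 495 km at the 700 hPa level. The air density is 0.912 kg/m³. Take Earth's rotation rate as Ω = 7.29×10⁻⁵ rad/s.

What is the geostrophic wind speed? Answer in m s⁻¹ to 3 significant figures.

Coriolis parameter at 54°N:
f = 2Ω sin φ = 2 × 7.29×10⁻⁵ × sin 54° = 1.18×10⁻⁴ s⁻¹
Pressure gradient: |∂P/∂n| = 700 Pa / 495000 m = 1.41×10⁻³ Pa/m
Geostrophic balance (pressure-gradient force = Coriolis force):
V_g = (1/(fρ)) |∂P/∂n| = 1.41×10⁻³ / (1.18×10⁻⁴ × 0.912) = 13.1 m/s

13.1 m s⁻¹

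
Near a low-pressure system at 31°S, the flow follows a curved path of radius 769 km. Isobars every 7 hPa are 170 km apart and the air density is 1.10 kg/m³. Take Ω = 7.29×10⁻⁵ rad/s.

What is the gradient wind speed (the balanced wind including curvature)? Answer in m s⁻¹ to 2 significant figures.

32 m s⁻¹

Coriolis parameter at 31°S:
f = 2Ω sin φ = 2 × 7.29×10⁻⁵ × sin 31° = 7.51×10⁻⁵ s⁻¹
Pressure gradient: |∂P/∂n| = 700 Pa / 170000 m = 4.12×10⁻³ Pa/m
Geostrophic speed: V_g = |∂P/∂n|/(fρ) = 4.12×10⁻³/(7.51×10⁻⁵ × 1.10) = 49.8 m/s
Around a low, centrifugal force acts outward with Coriolis, so pressure-gradient force balances both:
(1/ρ)|∂P/∂n| = fV + V²/R  →  V² + fR·V − fR·V_g = 0
With fR = 7.51×10⁻⁵ × 769×10³ m = 57.7 m/s:
V = [−fR + √((fR)² + 4 fR V_g)]/2 = [−57.7 + √(57.7² + 4×57.7×49.8)]/2 = 32.1 m/s
Subgeostrophic (V < V_g = 49.8 m/s), as expected around a low.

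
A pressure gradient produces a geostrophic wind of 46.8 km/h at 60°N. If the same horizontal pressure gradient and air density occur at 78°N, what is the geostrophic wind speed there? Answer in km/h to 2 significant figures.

41 km/h

With the same pressure gradient and density, V_g ∝ 1/f ∝ 1/sin φ.
V₂ = V₁ · sin φ₁ / sin φ₂ = 46.8 × sin 60° / sin 78°
V₂ = 46.8 × 0.8660/0.9781 = 41 km/h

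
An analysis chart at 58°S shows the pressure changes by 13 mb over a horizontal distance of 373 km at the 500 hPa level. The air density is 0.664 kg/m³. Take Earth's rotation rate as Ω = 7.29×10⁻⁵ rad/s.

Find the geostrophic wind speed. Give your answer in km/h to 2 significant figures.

Coriolis parameter at 58°S:
f = 2Ω sin φ = 2 × 7.29×10⁻⁵ × sin 58° = 1.24×10⁻⁴ s⁻¹
Pressure gradient: |∂P/∂n| = 1300 Pa / 373000 m = 3.49×10⁻³ Pa/m
Geostrophic balance (pressure-gradient force = Coriolis force):
V_g = (1/(fρ)) |∂P/∂n| = 3.49×10⁻³ / (1.24×10⁻⁴ × 0.664) = 42.5 m/s
Converting: 42.5 m/s × 3.6 = 150 km/h

150 km/h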